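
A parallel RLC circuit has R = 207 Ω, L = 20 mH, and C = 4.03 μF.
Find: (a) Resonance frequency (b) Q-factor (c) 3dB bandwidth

Step 1 — Resonance: ω₀ = 1/√(LC) = 1/√(0.02·4.03e-06) = 3522 rad/s.
Step 2 — f₀ = ω₀/(2π) = 560.6 Hz.
Step 3 — Parallel Q: Q = R/(ω₀L) = 207/(3522·0.02) = 2.938.
Step 4 — Bandwidth: Δω = ω₀/Q = 1199 rad/s; BW = Δω/(2π) = 190.8 Hz.

(a) f₀ = 560.6 Hz  (b) Q = 2.938  (c) BW = 190.8 Hz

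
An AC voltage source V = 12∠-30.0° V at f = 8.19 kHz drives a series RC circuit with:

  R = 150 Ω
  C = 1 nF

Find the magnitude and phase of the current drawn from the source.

Step 1 — Angular frequency: ω = 2π·f = 2π·8190 = 5.146e+04 rad/s.
Step 2 — Component impedances:
  R: Z = R = 150 Ω
  C: Z = 1/(jωC) = -j/(ω·C) = 0 - j1.943e+04 Ω
Step 3 — Series combination: Z_total = R + C = 150 - j1.943e+04 Ω = 1.943e+04∠-89.6° Ω.
Step 4 — Source phasor: V = 12∠-30.0° V = 10.39 - j6 V.
Step 5 — Ohm's law: I = V / Z_total = (10.39 - j6) / (150 - j1.943e+04) = 0.0003129 + j0.0005324 A.
Step 6 — Convert to polar: |I| = 0.0006175 A, ∠I = 59.6°.

I = 0.0006175∠59.6° A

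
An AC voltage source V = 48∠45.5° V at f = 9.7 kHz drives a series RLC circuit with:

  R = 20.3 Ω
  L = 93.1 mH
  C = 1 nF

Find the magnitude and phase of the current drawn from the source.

Step 1 — Angular frequency: ω = 2π·f = 2π·9700 = 6.095e+04 rad/s.
Step 2 — Component impedances:
  R: Z = R = 20.3 Ω
  L: Z = jωL = j·6.095e+04·0.0931 = 0 + j5674 Ω
  C: Z = 1/(jωC) = -j/(ω·C) = 0 - j1.641e+04 Ω
Step 3 — Series combination: Z_total = R + L + C = 20.3 - j1.073e+04 Ω = 1.073e+04∠-89.9° Ω.
Step 4 — Source phasor: V = 48∠45.5° V = 33.64 + j34.24 V.
Step 5 — Ohm's law: I = V / Z_total = (33.64 + j34.24) / (20.3 - j1.073e+04) = -0.003184 + j0.00314 A.
Step 6 — Convert to polar: |I| = 0.004472 A, ∠I = 135.4°.

I = 0.004472∠135.4° A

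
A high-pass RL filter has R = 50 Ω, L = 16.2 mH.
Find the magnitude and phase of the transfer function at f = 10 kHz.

Step 1 — Angular frequency: ω = 2π·1e+04 = 6.283e+04 rad/s.
Step 2 — Transfer function: H(jω) = jωL/(R + jωL).
Step 3 — Numerator jωL = j·1018; denominator R + jωL = 50 + j1018.
Step 4 — H = 0.9976 + j0.049.
Step 5 — Magnitude: |H| = 0.9988 (-0.0 dB); phase: φ = 2.8°.

|H| = 0.9988 (-0.0 dB), φ = 2.8°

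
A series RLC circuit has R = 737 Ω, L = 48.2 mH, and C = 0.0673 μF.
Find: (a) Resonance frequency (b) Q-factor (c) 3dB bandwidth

Step 1 — Resonance condition Im(Z)=0 gives ω₀ = 1/√(LC).
Step 2 — ω₀ = 1/√(0.0482·6.73e-08) = 1.756e+04 rad/s.
Step 3 — f₀ = ω₀/(2π) = 2794 Hz.
Step 4 — Series Q: Q = ω₀L/R = 1.756e+04·0.0482/737 = 1.148.
Step 5 — 3dB bandwidth: Δω = ω₀/Q = 1.529e+04 rad/s; BW = Δω/(2π) = 2434 Hz.

(a) f₀ = 2794 Hz  (b) Q = 1.148  (c) BW = 2434 Hz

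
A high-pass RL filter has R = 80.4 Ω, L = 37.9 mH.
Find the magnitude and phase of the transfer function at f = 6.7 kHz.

Step 1 — Angular frequency: ω = 2π·6700 = 4.21e+04 rad/s.
Step 2 — Transfer function: H(jω) = jωL/(R + jωL).
Step 3 — Numerator jωL = j·1595; denominator R + jωL = 80.4 + j1595.
Step 4 — H = 0.9975 + j0.05026.
Step 5 — Magnitude: |H| = 0.9987 (-0.0 dB); phase: φ = 2.9°.

|H| = 0.9987 (-0.0 dB), φ = 2.9°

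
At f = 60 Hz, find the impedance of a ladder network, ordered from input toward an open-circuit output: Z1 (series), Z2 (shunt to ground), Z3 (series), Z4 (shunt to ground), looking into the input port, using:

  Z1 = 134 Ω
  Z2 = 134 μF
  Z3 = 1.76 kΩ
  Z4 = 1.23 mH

Step 1 — Angular frequency: ω = 2π·f = 2π·60 = 377 rad/s.
Step 2 — Component impedances:
  Z1: Z = R = 134 Ω
  Z2: Z = 1/(jωC) = -j/(ω·C) = 0 - j19.8 Ω
  Z3: Z = R = 1760 Ω
  Z4: Z = jωL = j·377·0.00123 = 0 + j0.4637 Ω
Step 3 — Ladder network (open output): work backward from the far end, alternating series and parallel combinations. Z_in = 134.2 - j19.79 Ω = 135.7∠-8.4° Ω.

Z = 134.2 - j19.79 Ω = 135.7∠-8.4° Ω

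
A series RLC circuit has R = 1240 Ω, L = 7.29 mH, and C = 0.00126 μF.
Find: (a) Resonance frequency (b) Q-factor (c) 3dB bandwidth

Step 1 — Resonance condition Im(Z)=0 gives ω₀ = 1/√(LC).
Step 2 — ω₀ = 1/√(0.00729·1.26e-09) = 3.3e+05 rad/s.
Step 3 — f₀ = ω₀/(2π) = 5.251e+04 Hz.
Step 4 — Series Q: Q = ω₀L/R = 3.3e+05·0.00729/1240 = 1.94.
Step 5 — 3dB bandwidth: Δω = ω₀/Q = 1.701e+05 rad/s; BW = Δω/(2π) = 2.707e+04 Hz.

(a) f₀ = 5.251e+04 Hz  (b) Q = 1.94  (c) BW = 2.707e+04 Hz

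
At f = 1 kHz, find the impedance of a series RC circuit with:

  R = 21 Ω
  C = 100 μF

Step 1 — Angular frequency: ω = 2π·f = 2π·1000 = 6283 rad/s.
Step 2 — Component impedances:
  R: Z = R = 21 Ω
  C: Z = 1/(jωC) = -j/(ω·C) = 0 - j1.592 Ω
Step 3 — Series combination: Z_total = R + C = 21 - j1.592 Ω = 21.06∠-4.3° Ω.

Z = 21 - j1.592 Ω = 21.06∠-4.3° Ω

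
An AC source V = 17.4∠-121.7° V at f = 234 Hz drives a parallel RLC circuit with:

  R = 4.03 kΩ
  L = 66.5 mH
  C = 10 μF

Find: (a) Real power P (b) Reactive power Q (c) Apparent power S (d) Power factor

Step 1 — Angular frequency: ω = 2π·f = 2π·234 = 1470 rad/s.
Step 2 — Component impedances:
  R: Z = R = 4030 Ω
  L: Z = jωL = j·1470·0.0665 = 0 + j97.77 Ω
  C: Z = 1/(jωC) = -j/(ω·C) = 0 - j68.01 Ω
Step 3 — Parallel combination: 1/Z_total = 1/R + 1/L + 1/C; Z_total = 12.35 - j222.8 Ω = 223.1∠-86.8° Ω.
Step 4 — Source phasor: V = 17.4∠-121.7° V = -9.143 - j14.8 V.
Step 5 — Current: I = V / Z = 0.06398 - j0.04459 A = 0.07798∠-34.9° A.
Step 6 — Complex power: S = V·I* = 0.07513 - j1.355 VA.
Step 7 — Real power: P = Re(S) = 0.07513 W.
Step 8 — Reactive power: Q = Im(S) = -1.355 VAR.
Step 9 — Apparent power: |S| = 1.357 VA.
Step 10 — Power factor: PF = P/|S| = 0.05537 (leading).

(a) P = 0.07513 W  (b) Q = -1.355 VAR  (c) S = 1.357 VA  (d) PF = 0.05537 (leading)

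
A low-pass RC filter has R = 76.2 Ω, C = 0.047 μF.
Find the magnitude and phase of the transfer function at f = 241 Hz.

Step 1 — Angular frequency: ω = 2π·241 = 1514 rad/s.
Step 2 — Transfer function: H(jω) = 1/(1 + jωRC).
Step 3 — Denominator: 1 + jωRC = 1 + j·1514·76.2·4.7e-08 = 1 + j0.005423.
Step 4 — H = 1 - j0.005423.
Step 5 — Magnitude: |H| = 1 (-0.0 dB); phase: φ = -0.3°.

|H| = 1 (-0.0 dB), φ = -0.3°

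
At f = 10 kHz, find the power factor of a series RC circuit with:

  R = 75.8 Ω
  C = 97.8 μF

Step 1 — Angular frequency: ω = 2π·f = 2π·1e+04 = 6.283e+04 rad/s.
Step 2 — Component impedances:
  R: Z = R = 75.8 Ω
  C: Z = 1/(jωC) = -j/(ω·C) = 0 - j0.1627 Ω
Step 3 — Series combination: Z_total = R + C = 75.8 - j0.1627 Ω = 75.8∠-0.1° Ω.
Step 4 — Power factor: PF = cos(φ) = Re(Z)/|Z| = 75.8/75.8 = 1.
Step 5 — Type: Im(Z) = -0.1627 ⇒ leading (phase φ = -0.1°).

PF = 1 (leading, φ = -0.1°)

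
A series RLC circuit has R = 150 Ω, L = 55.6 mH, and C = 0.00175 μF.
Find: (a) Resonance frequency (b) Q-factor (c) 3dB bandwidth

Step 1 — Resonance condition Im(Z)=0 gives ω₀ = 1/√(LC).
Step 2 — ω₀ = 1/√(0.0556·1.75e-09) = 1.014e+05 rad/s.
Step 3 — f₀ = ω₀/(2π) = 1.613e+04 Hz.
Step 4 — Series Q: Q = ω₀L/R = 1.014e+05·0.0556/150 = 37.58.
Step 5 — 3dB bandwidth: Δω = ω₀/Q = 2698 rad/s; BW = Δω/(2π) = 429.4 Hz.

(a) f₀ = 1.613e+04 Hz  (b) Q = 37.58  (c) BW = 429.4 Hz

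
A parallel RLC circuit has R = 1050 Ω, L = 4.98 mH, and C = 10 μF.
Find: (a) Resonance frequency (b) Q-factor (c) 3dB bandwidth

Step 1 — Resonance: ω₀ = 1/√(LC) = 1/√(0.00498·1e-05) = 4481 rad/s.
Step 2 — f₀ = ω₀/(2π) = 713.2 Hz.
Step 3 — Parallel Q: Q = R/(ω₀L) = 1050/(4481·0.00498) = 47.05.
Step 4 — Bandwidth: Δω = ω₀/Q = 95.24 rad/s; BW = Δω/(2π) = 15.16 Hz.

(a) f₀ = 713.2 Hz  (b) Q = 47.05  (c) BW = 15.16 Hz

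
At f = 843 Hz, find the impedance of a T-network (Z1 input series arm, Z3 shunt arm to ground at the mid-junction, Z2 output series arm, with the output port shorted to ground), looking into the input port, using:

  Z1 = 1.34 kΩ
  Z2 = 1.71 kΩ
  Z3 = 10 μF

Step 1 — Angular frequency: ω = 2π·f = 2π·843 = 5297 rad/s.
Step 2 — Component impedances:
  Z1: Z = R = 1340 Ω
  Z2: Z = R = 1710 Ω
  Z3: Z = 1/(jωC) = -j/(ω·C) = 0 - j18.88 Ω
Step 3 — With the output port shorted to ground, the output series arm Z2 runs from the junction to ground; the shunt arm Z3 also runs from the junction to ground. They appear in parallel: Z3 || Z2 = 0.2084 - j18.88 Ω.
Step 4 — Series with input arm Z1: Z_in = Z1 + (Z3 || Z2) = 1340 - j18.88 Ω = 1340∠-0.8° Ω.

Z = 1340 - j18.88 Ω = 1340∠-0.8° Ω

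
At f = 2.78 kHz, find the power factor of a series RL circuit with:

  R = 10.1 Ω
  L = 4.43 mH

Step 1 — Angular frequency: ω = 2π·f = 2π·2780 = 1.747e+04 rad/s.
Step 2 — Component impedances:
  R: Z = R = 10.1 Ω
  L: Z = jωL = j·1.747e+04·0.00443 = 0 + j77.38 Ω
Step 3 — Series combination: Z_total = R + L = 10.1 + j77.38 Ω = 78.04∠82.6° Ω.
Step 4 — Power factor: PF = cos(φ) = Re(Z)/|Z| = 10.1/78.04 = 0.1294.
Step 5 — Type: Im(Z) = 77.38 ⇒ lagging (phase φ = 82.6°).

PF = 0.1294 (lagging, φ = 82.6°)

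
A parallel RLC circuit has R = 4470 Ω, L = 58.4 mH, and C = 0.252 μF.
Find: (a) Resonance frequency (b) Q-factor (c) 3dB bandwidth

Step 1 — Resonance: ω₀ = 1/√(LC) = 1/√(0.0584·2.52e-07) = 8243 rad/s.
Step 2 — f₀ = ω₀/(2π) = 1312 Hz.
Step 3 — Parallel Q: Q = R/(ω₀L) = 4470/(8243·0.0584) = 9.285.
Step 4 — Bandwidth: Δω = ω₀/Q = 887.8 rad/s; BW = Δω/(2π) = 141.3 Hz.

(a) f₀ = 1312 Hz  (b) Q = 9.285  (c) BW = 141.3 Hz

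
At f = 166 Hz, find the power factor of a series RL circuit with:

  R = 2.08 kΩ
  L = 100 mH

Step 1 — Angular frequency: ω = 2π·f = 2π·166 = 1043 rad/s.
Step 2 — Component impedances:
  R: Z = R = 2080 Ω
  L: Z = jωL = j·1043·0.1 = 0 + j104.3 Ω
Step 3 — Series combination: Z_total = R + L = 2080 + j104.3 Ω = 2083∠2.9° Ω.
Step 4 — Power factor: PF = cos(φ) = Re(Z)/|Z| = 2080/2082.61 = 0.9987.
Step 5 — Type: Im(Z) = 104.3 ⇒ lagging (phase φ = 2.9°).

PF = 0.9987 (lagging, φ = 2.9°)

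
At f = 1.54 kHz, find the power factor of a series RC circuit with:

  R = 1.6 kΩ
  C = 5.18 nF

Step 1 — Angular frequency: ω = 2π·f = 2π·1540 = 9676 rad/s.
Step 2 — Component impedances:
  R: Z = R = 1600 Ω
  C: Z = 1/(jωC) = -j/(ω·C) = 0 - j1.995e+04 Ω
Step 3 — Series combination: Z_total = R + C = 1600 - j1.995e+04 Ω = 2.002e+04∠-85.4° Ω.
Step 4 — Power factor: PF = cos(φ) = Re(Z)/|Z| = 1600/20015 = 0.07994.
Step 5 — Type: Im(Z) = -1.995e+04 ⇒ leading (phase φ = -85.4°).

PF = 0.07994 (leading, φ = -85.4°)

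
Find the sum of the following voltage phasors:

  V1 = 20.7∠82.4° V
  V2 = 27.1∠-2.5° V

Step 1 — Convert each phasor to rectangular form:
  V1 = 20.7·(cos(82.4°) + j·sin(82.4°)) = 2.738 + j20.52 V
  V2 = 27.1·(cos(-2.5°) + j·sin(-2.5°)) = 27.07 - j1.182 V
Step 2 — Sum components: V_total = 29.81 + j19.34 V.
Step 3 — Convert to polar: |V_total| = 35.53 V, ∠V_total = 33.0°.

V_total = 35.53∠33.0° V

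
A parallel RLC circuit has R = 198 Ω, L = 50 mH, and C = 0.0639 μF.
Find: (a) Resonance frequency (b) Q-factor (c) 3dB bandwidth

Step 1 — Resonance: ω₀ = 1/√(LC) = 1/√(0.05·6.39e-08) = 1.769e+04 rad/s.
Step 2 — f₀ = ω₀/(2π) = 2816 Hz.
Step 3 — Parallel Q: Q = R/(ω₀L) = 198/(1.769e+04·0.05) = 0.2238.
Step 4 — Bandwidth: Δω = ω₀/Q = 7.904e+04 rad/s; BW = Δω/(2π) = 1.258e+04 Hz.

(a) f₀ = 2816 Hz  (b) Q = 0.2238  (c) BW = 1.258e+04 Hz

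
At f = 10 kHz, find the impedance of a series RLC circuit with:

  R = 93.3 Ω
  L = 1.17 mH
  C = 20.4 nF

Step 1 — Angular frequency: ω = 2π·f = 2π·1e+04 = 6.283e+04 rad/s.
Step 2 — Component impedances:
  R: Z = R = 93.3 Ω
  L: Z = jωL = j·6.283e+04·0.00117 = 0 + j73.51 Ω
  C: Z = 1/(jωC) = -j/(ω·C) = 0 - j780.2 Ω
Step 3 — Series combination: Z_total = R + L + C = 93.3 - j706.7 Ω = 712.8∠-82.5° Ω.

Z = 93.3 - j706.7 Ω = 712.8∠-82.5° Ω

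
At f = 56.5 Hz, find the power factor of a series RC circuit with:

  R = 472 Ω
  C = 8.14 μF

Step 1 — Angular frequency: ω = 2π·f = 2π·56.5 = 355 rad/s.
Step 2 — Component impedances:
  R: Z = R = 472 Ω
  C: Z = 1/(jωC) = -j/(ω·C) = 0 - j346.1 Ω
Step 3 — Series combination: Z_total = R + C = 472 - j346.1 Ω = 585.3∠-36.2° Ω.
Step 4 — Power factor: PF = cos(φ) = Re(Z)/|Z| = 472/585.27 = 0.8065.
Step 5 — Type: Im(Z) = -346.1 ⇒ leading (phase φ = -36.2°).

PF = 0.8065 (leading, φ = -36.2°)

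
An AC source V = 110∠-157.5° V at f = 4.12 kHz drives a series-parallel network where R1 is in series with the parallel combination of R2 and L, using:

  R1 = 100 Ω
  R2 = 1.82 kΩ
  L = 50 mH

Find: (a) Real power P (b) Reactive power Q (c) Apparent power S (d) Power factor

Step 1 — Angular frequency: ω = 2π·f = 2π·4120 = 2.589e+04 rad/s.
Step 2 — Component impedances:
  R1: Z = R = 100 Ω
  R2: Z = R = 1820 Ω
  L: Z = jωL = j·2.589e+04·0.05 = 0 + j1294 Ω
Step 3 — Parallel branch: R2 || L = 1/(1/R2 + 1/L) = 611.3 + j859.6 Ω.
Step 4 — Series with R1: Z_total = R1 + (R2 || L) = 711.3 + j859.6 Ω = 1116∠50.4° Ω.
Step 5 — Source phasor: V = 110∠-157.5° V = -101.6 - j42.1 V.
Step 6 — Current: I = V / Z = -0.08714 + j0.04612 A = 0.09859∠152.1° A.
Step 7 — Complex power: S = V·I* = 6.914 + j8.355 VA.
Step 8 — Real power: P = Re(S) = 6.914 W.
Step 9 — Reactive power: Q = Im(S) = 8.355 VAR.
Step 10 — Apparent power: |S| = 10.84 VA.
Step 11 — Power factor: PF = P/|S| = 0.6375 (lagging).

(a) P = 6.914 W  (b) Q = 8.355 VAR  (c) S = 10.84 VA  (d) PF = 0.6375 (lagging)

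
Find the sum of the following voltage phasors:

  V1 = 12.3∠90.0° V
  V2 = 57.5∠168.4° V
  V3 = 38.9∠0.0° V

Step 1 — Convert each phasor to rectangular form:
  V1 = 12.3·(cos(90.0°) + j·sin(90.0°)) = 0 + j12.3 V
  V2 = 57.5·(cos(168.4°) + j·sin(168.4°)) = -56.33 + j11.56 V
  V3 = 38.9·(cos(0.0°) + j·sin(0.0°)) = 38.9 V
Step 2 — Sum components: V_total = -17.43 + j23.86 V.
Step 3 — Convert to polar: |V_total| = 29.55 V, ∠V_total = 126.1°.

V_total = 29.55∠126.1° V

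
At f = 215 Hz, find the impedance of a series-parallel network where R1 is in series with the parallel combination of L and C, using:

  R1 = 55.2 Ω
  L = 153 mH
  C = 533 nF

Step 1 — Angular frequency: ω = 2π·f = 2π·215 = 1351 rad/s.
Step 2 — Component impedances:
  R1: Z = R = 55.2 Ω
  L: Z = jωL = j·1351·0.153 = 0 + j206.7 Ω
  C: Z = 1/(jωC) = -j/(ω·C) = 0 - j1389 Ω
Step 3 — Parallel branch: L || C = 1/(1/L + 1/C) = 0 + j242.8 Ω.
Step 4 — Series with R1: Z_total = R1 + (L || C) = 55.2 + j242.8 Ω = 249∠77.2° Ω.

Z = 55.2 + j242.8 Ω = 249∠77.2° Ω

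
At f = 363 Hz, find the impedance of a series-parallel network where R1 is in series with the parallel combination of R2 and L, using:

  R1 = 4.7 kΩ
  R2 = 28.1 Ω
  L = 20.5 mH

Step 1 — Angular frequency: ω = 2π·f = 2π·363 = 2281 rad/s.
Step 2 — Component impedances:
  R1: Z = R = 4700 Ω
  R2: Z = R = 28.1 Ω
  L: Z = jωL = j·2281·0.0205 = 0 + j46.76 Ω
Step 3 — Parallel branch: R2 || L = 1/(1/R2 + 1/L) = 20.64 + j12.41 Ω.
Step 4 — Series with R1: Z_total = R1 + (R2 || L) = 4721 + j12.41 Ω = 4721∠0.2° Ω.

Z = 4721 + j12.41 Ω = 4721∠0.2° Ω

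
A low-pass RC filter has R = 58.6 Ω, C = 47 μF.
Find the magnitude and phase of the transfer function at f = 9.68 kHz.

Step 1 — Angular frequency: ω = 2π·9680 = 6.082e+04 rad/s.
Step 2 — Transfer function: H(jω) = 1/(1 + jωRC).
Step 3 — Denominator: 1 + jωRC = 1 + j·6.082e+04·58.6·4.7e-05 = 1 + j167.5.
Step 4 — H = 3.564e-05 - j0.005969.
Step 5 — Magnitude: |H| = 0.00597 (-44.5 dB); phase: φ = -89.7°.

|H| = 0.00597 (-44.5 dB), φ = -89.7°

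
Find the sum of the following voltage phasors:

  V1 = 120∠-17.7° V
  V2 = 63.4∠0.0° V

Step 1 — Convert each phasor to rectangular form:
  V1 = 120·(cos(-17.7°) + j·sin(-17.7°)) = 114.3 - j36.48 V
  V2 = 63.4·(cos(0.0°) + j·sin(0.0°)) = 63.4 V
Step 2 — Sum components: V_total = 177.7 - j36.48 V.
Step 3 — Convert to polar: |V_total| = 181.4 V, ∠V_total = -11.6°.

V_total = 181.4∠-11.6° V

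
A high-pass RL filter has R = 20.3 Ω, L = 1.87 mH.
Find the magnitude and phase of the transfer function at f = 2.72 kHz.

Step 1 — Angular frequency: ω = 2π·2720 = 1.709e+04 rad/s.
Step 2 — Transfer function: H(jω) = jωL/(R + jωL).
Step 3 — Numerator jωL = j·31.96; denominator R + jωL = 20.3 + j31.96.
Step 4 — H = 0.7125 + j0.4526.
Step 5 — Magnitude: |H| = 0.8441 (-1.5 dB); phase: φ = 32.4°.

|H| = 0.8441 (-1.5 dB), φ = 32.4°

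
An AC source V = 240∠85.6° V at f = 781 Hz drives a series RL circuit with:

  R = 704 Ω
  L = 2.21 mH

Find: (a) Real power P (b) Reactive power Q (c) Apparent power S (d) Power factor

Step 1 — Angular frequency: ω = 2π·f = 2π·781 = 4907 rad/s.
Step 2 — Component impedances:
  R: Z = R = 704 Ω
  L: Z = jωL = j·4907·0.00221 = 0 + j10.84 Ω
Step 3 — Series combination: Z_total = R + L = 704 + j10.84 Ω = 704.1∠0.9° Ω.
Step 4 — Source phasor: V = 240∠85.6° V = 18.41 + j239.3 V.
Step 5 — Current: I = V / Z = 0.03138 + j0.3394 A = 0.3409∠84.7° A.
Step 6 — Complex power: S = V·I* = 81.8 + j1.26 VA.
Step 7 — Real power: P = Re(S) = 81.8 W.
Step 8 — Reactive power: Q = Im(S) = 1.26 VAR.
Step 9 — Apparent power: |S| = 81.81 VA.
Step 10 — Power factor: PF = P/|S| = 0.9999 (lagging).

(a) P = 81.8 W  (b) Q = 1.26 VAR  (c) S = 81.81 VA  (d) PF = 0.9999 (lagging)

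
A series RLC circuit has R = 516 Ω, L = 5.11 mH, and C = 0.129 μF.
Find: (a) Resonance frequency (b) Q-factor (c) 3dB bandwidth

Step 1 — Resonance condition Im(Z)=0 gives ω₀ = 1/√(LC).
Step 2 — ω₀ = 1/√(0.00511·1.29e-07) = 3.895e+04 rad/s.
Step 3 — f₀ = ω₀/(2π) = 6199 Hz.
Step 4 — Series Q: Q = ω₀L/R = 3.895e+04·0.00511/516 = 0.3857.
Step 5 — 3dB bandwidth: Δω = ω₀/Q = 1.01e+05 rad/s; BW = Δω/(2π) = 1.607e+04 Hz.

(a) f₀ = 6199 Hz  (b) Q = 0.3857  (c) BW = 1.607e+04 Hz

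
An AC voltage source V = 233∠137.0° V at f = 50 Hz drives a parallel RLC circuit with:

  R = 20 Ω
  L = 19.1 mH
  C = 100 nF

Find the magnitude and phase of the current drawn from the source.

Step 1 — Angular frequency: ω = 2π·f = 2π·50 = 314.2 rad/s.
Step 2 — Component impedances:
  R: Z = R = 20 Ω
  L: Z = jωL = j·314.2·0.0191 = 0 + j6 Ω
  C: Z = 1/(jωC) = -j/(ω·C) = 0 - j3.183e+04 Ω
Step 3 — Parallel combination: 1/Z_total = 1/R + 1/L + 1/C; Z_total = 1.652 + j5.506 Ω = 5.748∠73.3° Ω.
Step 4 — Source phasor: V = 233∠137.0° V = -170.4 + j158.9 V.
Step 5 — Ohm's law: I = V / Z_total = (-170.4 + j158.9) / (1.652 + j5.506) = 17.96 + j36.34 A.
Step 6 — Convert to polar: |I| = 40.53 A, ∠I = 63.7°.

I = 40.53∠63.7° A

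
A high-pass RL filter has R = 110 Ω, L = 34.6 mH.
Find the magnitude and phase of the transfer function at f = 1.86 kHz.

Step 1 — Angular frequency: ω = 2π·1860 = 1.169e+04 rad/s.
Step 2 — Transfer function: H(jω) = jωL/(R + jωL).
Step 3 — Numerator jωL = j·404.4; denominator R + jωL = 110 + j404.4.
Step 4 — H = 0.9311 + j0.2533.
Step 5 — Magnitude: |H| = 0.9649 (-0.3 dB); phase: φ = 15.2°.

|H| = 0.9649 (-0.3 dB), φ = 15.2°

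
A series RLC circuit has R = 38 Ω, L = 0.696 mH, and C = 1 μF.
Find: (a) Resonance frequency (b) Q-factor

Step 1 — Resonance condition Im(Z)=0 gives ω₀ = 1/√(LC).
Step 2 — ω₀ = 1/√(0.000696·1e-06) = 3.79e+04 rad/s.
Step 3 — f₀ = ω₀/(2π) = 6033 Hz.
Step 4 — Series Q: Q = ω₀L/R = 3.79e+04·0.000696/38 = 0.6943.

(a) f₀ = 6033 Hz  (b) Q = 0.6943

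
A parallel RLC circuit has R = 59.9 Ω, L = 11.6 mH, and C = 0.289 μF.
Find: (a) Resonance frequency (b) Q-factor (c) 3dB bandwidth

Step 1 — Resonance: ω₀ = 1/√(LC) = 1/√(0.0116·2.89e-07) = 1.727e+04 rad/s.
Step 2 — f₀ = ω₀/(2π) = 2749 Hz.
Step 3 — Parallel Q: Q = R/(ω₀L) = 59.9/(1.727e+04·0.0116) = 0.299.
Step 4 — Bandwidth: Δω = ω₀/Q = 5.777e+04 rad/s; BW = Δω/(2π) = 9194 Hz.

(a) f₀ = 2749 Hz  (b) Q = 0.299  (c) BW = 9194 Hz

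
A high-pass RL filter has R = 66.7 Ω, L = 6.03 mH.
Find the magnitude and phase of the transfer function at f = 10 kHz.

Step 1 — Angular frequency: ω = 2π·1e+04 = 6.283e+04 rad/s.
Step 2 — Transfer function: H(jω) = jωL/(R + jωL).
Step 3 — Numerator jωL = j·378.9; denominator R + jωL = 66.7 + j378.9.
Step 4 — H = 0.9699 + j0.1708.
Step 5 — Magnitude: |H| = 0.9849 (-0.1 dB); phase: φ = 10.0°.

|H| = 0.9849 (-0.1 dB), φ = 10.0°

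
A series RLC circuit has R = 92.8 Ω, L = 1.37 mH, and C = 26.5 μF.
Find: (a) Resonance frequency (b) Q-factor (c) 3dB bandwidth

Step 1 — Resonance: ω₀ = 1/√(LC) = 1/√(0.00137·2.65e-05) = 5248 rad/s.
Step 2 — f₀ = ω₀/(2π) = 835.3 Hz.
Step 3 — Series Q: Q = ω₀L/R = 5248·0.00137/92.8 = 0.07748.
Step 4 — Bandwidth: Δω = ω₀/Q = 6.774e+04 rad/s; BW = Δω/(2π) = 1.078e+04 Hz.

(a) f₀ = 835.3 Hz  (b) Q = 0.07748  (c) BW = 1.078e+04 Hz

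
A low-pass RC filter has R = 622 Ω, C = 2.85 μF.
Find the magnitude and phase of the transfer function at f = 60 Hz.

Step 1 — Angular frequency: ω = 2π·60 = 377 rad/s.
Step 2 — Transfer function: H(jω) = 1/(1 + jωRC).
Step 3 — Denominator: 1 + jωRC = 1 + j·377·622·2.85e-06 = 1 + j0.6683.
Step 4 — H = 0.6913 - j0.462.
Step 5 — Magnitude: |H| = 0.8314 (-1.6 dB); phase: φ = -33.8°.

|H| = 0.8314 (-1.6 dB), φ = -33.8°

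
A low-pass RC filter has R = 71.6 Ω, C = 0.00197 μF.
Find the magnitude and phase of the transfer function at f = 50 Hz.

Step 1 — Angular frequency: ω = 2π·50 = 314.2 rad/s.
Step 2 — Transfer function: H(jω) = 1/(1 + jωRC).
Step 3 — Denominator: 1 + jωRC = 1 + j·314.2·71.6·1.97e-09 = 1 + j4.431e-05.
Step 4 — H = 1 - j4.431e-05.
Step 5 — Magnitude: |H| = 1 (-0.0 dB); phase: φ = -0.0°.

|H| = 1 (-0.0 dB), φ = -0.0°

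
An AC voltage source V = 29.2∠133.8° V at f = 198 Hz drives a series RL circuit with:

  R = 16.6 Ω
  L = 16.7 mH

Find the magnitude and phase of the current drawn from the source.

Step 1 — Angular frequency: ω = 2π·f = 2π·198 = 1244 rad/s.
Step 2 — Component impedances:
  R: Z = R = 16.6 Ω
  L: Z = jωL = j·1244·0.0167 = 0 + j20.78 Ω
Step 3 — Series combination: Z_total = R + L = 16.6 + j20.78 Ω = 26.59∠51.4° Ω.
Step 4 — Source phasor: V = 29.2∠133.8° V = -20.21 + j21.08 V.
Step 5 — Ohm's law: I = V / Z_total = (-20.21 + j21.08) / (16.6 + j20.78) = 0.1447 + j1.088 A.
Step 6 — Convert to polar: |I| = 1.098 A, ∠I = 82.4°.

I = 1.098∠82.4° A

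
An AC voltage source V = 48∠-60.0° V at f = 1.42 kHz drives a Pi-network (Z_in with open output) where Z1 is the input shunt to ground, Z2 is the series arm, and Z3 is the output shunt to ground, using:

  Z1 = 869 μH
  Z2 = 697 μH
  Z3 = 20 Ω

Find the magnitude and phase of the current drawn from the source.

Step 1 — Angular frequency: ω = 2π·f = 2π·1420 = 8922 rad/s.
Step 2 — Component impedances:
  Z1: Z = jωL = j·8922·0.000869 = 0 + j7.753 Ω
  Z2: Z = jωL = j·8922·0.000697 = 0 + j6.219 Ω
  Z3: Z = R = 20 Ω
Step 3 — With open output, the series arm Z2 and the output shunt Z3 appear in series to ground: Z2 + Z3 = 20 + j6.219 Ω.
Step 4 — Parallel with input shunt Z1: Z_in = Z1 || (Z2 + Z3) = 2.02 + j6.342 Ω = 6.656∠72.3° Ω.
Step 5 — Source phasor: V = 48∠-60.0° V = 24 - j41.57 V.
Step 6 — Ohm's law: I = V / Z_total = (24 - j41.57) / (2.02 + j6.342) = -4.857 - j5.331 A.
Step 7 — Convert to polar: |I| = 7.211 A, ∠I = -132.3°.

I = 7.211∠-132.3° A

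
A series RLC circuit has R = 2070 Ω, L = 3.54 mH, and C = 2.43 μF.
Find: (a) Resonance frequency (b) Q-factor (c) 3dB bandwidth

Step 1 — Resonance: ω₀ = 1/√(LC) = 1/√(0.00354·2.43e-06) = 1.078e+04 rad/s.
Step 2 — f₀ = ω₀/(2π) = 1716 Hz.
Step 3 — Series Q: Q = ω₀L/R = 1.078e+04·0.00354/2070 = 0.01844.
Step 4 — Bandwidth: Δω = ω₀/Q = 5.847e+05 rad/s; BW = Δω/(2π) = 9.307e+04 Hz.

(a) f₀ = 1716 Hz  (b) Q = 0.01844  (c) BW = 9.307e+04 Hz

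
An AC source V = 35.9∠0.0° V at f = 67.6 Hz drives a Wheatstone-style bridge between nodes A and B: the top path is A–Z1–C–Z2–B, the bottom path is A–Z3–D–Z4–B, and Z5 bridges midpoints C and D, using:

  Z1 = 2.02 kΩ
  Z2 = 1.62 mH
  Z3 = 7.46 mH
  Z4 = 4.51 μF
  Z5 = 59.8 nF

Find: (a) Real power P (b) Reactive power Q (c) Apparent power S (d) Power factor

Step 1 — Angular frequency: ω = 2π·f = 2π·67.6 = 424.7 rad/s.
Step 2 — Component impedances:
  Z1: Z = R = 2020 Ω
  Z2: Z = jωL = j·424.7·0.00162 = 0 + j0.6881 Ω
  Z3: Z = jωL = j·424.7·0.00746 = 0 + j3.169 Ω
  Z4: Z = 1/(jωC) = -j/(ω·C) = 0 - j522 Ω
  Z5: Z = 1/(jωC) = -j/(ω·C) = 0 - j3.937e+04 Ω
Step 3 — Bridge requires nodal analysis (the Z5 bridge couples midpoints C and D, so the two paths cannot be reduced to a simple series/parallel combination). Setting node B to ground and injecting 1 A at node A, the 3-node admittance system at A, C, D solves to V_A = Z_AB = 122 - j481.2 Ω = 496.4∠-75.8° Ω.
Step 4 — Source phasor: V = 35.9∠0.0° V = 35.9 V.
Step 5 — Current: I = V / Z = 0.01777 + j0.07011 A = 0.07232∠75.8° A.
Step 6 — Complex power: S = V·I* = 0.638 - j2.517 VA.
Step 7 — Real power: P = Re(S) = 0.638 W.
Step 8 — Reactive power: Q = Im(S) = -2.517 VAR.
Step 9 — Apparent power: |S| = 2.596 VA.
Step 10 — Power factor: PF = P/|S| = 0.2457 (leading).

(a) P = 0.638 W  (b) Q = -2.517 VAR  (c) S = 2.596 VA  (d) PF = 0.2457 (leading)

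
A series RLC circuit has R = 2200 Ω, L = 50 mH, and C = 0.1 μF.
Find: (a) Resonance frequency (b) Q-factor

Step 1 — Resonance condition Im(Z)=0 gives ω₀ = 1/√(LC).
Step 2 — ω₀ = 1/√(0.05·1e-07) = 1.414e+04 rad/s.
Step 3 — f₀ = ω₀/(2π) = 2251 Hz.
Step 4 — Series Q: Q = ω₀L/R = 1.414e+04·0.05/2200 = 0.3214.

(a) f₀ = 2251 Hz  (b) Q = 0.3214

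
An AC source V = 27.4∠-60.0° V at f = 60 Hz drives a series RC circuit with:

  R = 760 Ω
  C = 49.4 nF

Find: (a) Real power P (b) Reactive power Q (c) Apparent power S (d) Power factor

Step 1 — Angular frequency: ω = 2π·f = 2π·60 = 377 rad/s.
Step 2 — Component impedances:
  R: Z = R = 760 Ω
  C: Z = 1/(jωC) = -j/(ω·C) = 0 - j5.37e+04 Ω
Step 3 — Series combination: Z_total = R + C = 760 - j5.37e+04 Ω = 5.37e+04∠-89.2° Ω.
Step 4 — Source phasor: V = 27.4∠-60.0° V = 13.7 - j23.73 V.
Step 5 — Current: I = V / Z = 0.0004454 + j0.0002488 A = 0.0005102∠29.2° A.
Step 6 — Complex power: S = V·I* = 0.0001979 - j0.01398 VA.
Step 7 — Real power: P = Re(S) = 0.0001979 W.
Step 8 — Reactive power: Q = Im(S) = -0.01398 VAR.
Step 9 — Apparent power: |S| = 0.01398 VA.
Step 10 — Power factor: PF = P/|S| = 0.01415 (leading).

(a) P = 0.0001979 W  (b) Q = -0.01398 VAR  (c) S = 0.01398 VA  (d) PF = 0.01415 (leading)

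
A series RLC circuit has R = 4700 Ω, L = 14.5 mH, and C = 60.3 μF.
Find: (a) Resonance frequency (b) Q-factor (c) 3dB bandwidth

Step 1 — Resonance condition Im(Z)=0 gives ω₀ = 1/√(LC).
Step 2 — ω₀ = 1/√(0.0145·6.03e-05) = 1069 rad/s.
Step 3 — f₀ = ω₀/(2π) = 170.2 Hz.
Step 4 — Series Q: Q = ω₀L/R = 1069·0.0145/4700 = 0.003299.
Step 5 — 3dB bandwidth: Δω = ω₀/Q = 3.241e+05 rad/s; BW = Δω/(2π) = 5.159e+04 Hz.

(a) f₀ = 170.2 Hz  (b) Q = 0.003299  (c) BW = 5.159e+04 Hz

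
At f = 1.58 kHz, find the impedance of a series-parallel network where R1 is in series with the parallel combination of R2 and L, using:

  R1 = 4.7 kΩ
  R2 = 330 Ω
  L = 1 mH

Step 1 — Angular frequency: ω = 2π·f = 2π·1580 = 9927 rad/s.
Step 2 — Component impedances:
  R1: Z = R = 4700 Ω
  R2: Z = R = 330 Ω
  L: Z = jωL = j·9927·0.001 = 0 + j9.927 Ω
Step 3 — Parallel branch: R2 || L = 1/(1/R2 + 1/L) = 0.2984 + j9.918 Ω.
Step 4 — Series with R1: Z_total = R1 + (R2 || L) = 4700 + j9.918 Ω = 4700∠0.1° Ω.

Z = 4700 + j9.918 Ω = 4700∠0.1° Ω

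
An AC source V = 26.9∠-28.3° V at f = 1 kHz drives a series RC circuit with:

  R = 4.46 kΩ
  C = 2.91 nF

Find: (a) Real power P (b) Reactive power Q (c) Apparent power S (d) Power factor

Step 1 — Angular frequency: ω = 2π·f = 2π·1000 = 6283 rad/s.
Step 2 — Component impedances:
  R: Z = R = 4460 Ω
  C: Z = 1/(jωC) = -j/(ω·C) = 0 - j5.469e+04 Ω
Step 3 — Series combination: Z_total = R + C = 4460 - j5.469e+04 Ω = 5.487e+04∠-85.3° Ω.
Step 4 — Source phasor: V = 26.9∠-28.3° V = 23.68 - j12.75 V.
Step 5 — Current: I = V / Z = 0.0002667 + j0.0004113 A = 0.0004902∠57.0° A.
Step 6 — Complex power: S = V·I* = 0.001072 - j0.01314 VA.
Step 7 — Real power: P = Re(S) = 0.001072 W.
Step 8 — Reactive power: Q = Im(S) = -0.01314 VAR.
Step 9 — Apparent power: |S| = 0.01319 VA.
Step 10 — Power factor: PF = P/|S| = 0.08128 (leading).

(a) P = 0.001072 W  (b) Q = -0.01314 VAR  (c) S = 0.01319 VA  (d) PF = 0.08128 (leading)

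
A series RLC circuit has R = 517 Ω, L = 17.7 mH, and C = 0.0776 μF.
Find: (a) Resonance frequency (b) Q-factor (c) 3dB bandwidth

Step 1 — Resonance: ω₀ = 1/√(LC) = 1/√(0.0177·7.76e-08) = 2.698e+04 rad/s.
Step 2 — f₀ = ω₀/(2π) = 4294 Hz.
Step 3 — Series Q: Q = ω₀L/R = 2.698e+04·0.0177/517 = 0.9238.
Step 4 — Bandwidth: Δω = ω₀/Q = 2.921e+04 rad/s; BW = Δω/(2π) = 4649 Hz.

(a) f₀ = 4294 Hz  (b) Q = 0.9238  (c) BW = 4649 Hz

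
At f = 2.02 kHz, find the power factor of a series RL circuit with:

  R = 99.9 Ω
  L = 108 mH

Step 1 — Angular frequency: ω = 2π·f = 2π·2020 = 1.269e+04 rad/s.
Step 2 — Component impedances:
  R: Z = R = 99.9 Ω
  L: Z = jωL = j·1.269e+04·0.108 = 0 + j1371 Ω
Step 3 — Series combination: Z_total = R + L = 99.9 + j1371 Ω = 1374∠85.8° Ω.
Step 4 — Power factor: PF = cos(φ) = Re(Z)/|Z| = 99.9/1374.4 = 0.07269.
Step 5 — Type: Im(Z) = 1371 ⇒ lagging (phase φ = 85.8°).

PF = 0.07269 (lagging, φ = 85.8°)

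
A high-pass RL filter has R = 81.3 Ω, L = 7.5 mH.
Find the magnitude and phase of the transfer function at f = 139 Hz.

Step 1 — Angular frequency: ω = 2π·139 = 873.4 rad/s.
Step 2 — Transfer function: H(jω) = jωL/(R + jωL).
Step 3 — Numerator jωL = j·6.55; denominator R + jωL = 81.3 + j6.55.
Step 4 — H = 0.006449 + j0.08005.
Step 5 — Magnitude: |H| = 0.08031 (-21.9 dB); phase: φ = 85.4°.

|H| = 0.08031 (-21.9 dB), φ = 85.4°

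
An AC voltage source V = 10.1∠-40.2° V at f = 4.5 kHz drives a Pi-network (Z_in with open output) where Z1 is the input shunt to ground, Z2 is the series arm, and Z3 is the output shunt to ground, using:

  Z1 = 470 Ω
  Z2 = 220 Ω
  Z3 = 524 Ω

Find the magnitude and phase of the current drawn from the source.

Step 1 — Angular frequency: ω = 2π·f = 2π·4500 = 2.827e+04 rad/s.
Step 2 — Component impedances:
  Z1: Z = R = 470 Ω
  Z2: Z = R = 220 Ω
  Z3: Z = R = 524 Ω
Step 3 — With open output, the series arm Z2 and the output shunt Z3 appear in series to ground: Z2 + Z3 = 744 Ω.
Step 4 — Parallel with input shunt Z1: Z_in = Z1 || (Z2 + Z3) = 288 Ω = 288∠0.0° Ω.
Step 5 — Source phasor: V = 10.1∠-40.2° V = 7.714 - j6.519 V.
Step 6 — Ohm's law: I = V / Z_total = (7.714 - j6.519) / (288) = 0.02678 - j0.02263 A.
Step 7 — Convert to polar: |I| = 0.03506 A, ∠I = -40.2°.

I = 0.03506∠-40.2° A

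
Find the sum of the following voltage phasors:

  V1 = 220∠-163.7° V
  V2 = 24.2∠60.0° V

Step 1 — Convert each phasor to rectangular form:
  V1 = 220·(cos(-163.7°) + j·sin(-163.7°)) = -211.2 - j61.75 V
  V2 = 24.2·(cos(60.0°) + j·sin(60.0°)) = 12.1 + j20.96 V
Step 2 — Sum components: V_total = -199.1 - j40.79 V.
Step 3 — Convert to polar: |V_total| = 203.2 V, ∠V_total = -168.4°.

V_total = 203.2∠-168.4° V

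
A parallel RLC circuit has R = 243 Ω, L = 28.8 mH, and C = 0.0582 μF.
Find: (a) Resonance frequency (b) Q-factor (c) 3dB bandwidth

Step 1 — Resonance: ω₀ = 1/√(LC) = 1/√(0.0288·5.82e-08) = 2.443e+04 rad/s.
Step 2 — f₀ = ω₀/(2π) = 3887 Hz.
Step 3 — Parallel Q: Q = R/(ω₀L) = 243/(2.443e+04·0.0288) = 0.3454.
Step 4 — Bandwidth: Δω = ω₀/Q = 7.071e+04 rad/s; BW = Δω/(2π) = 1.125e+04 Hz.

(a) f₀ = 3887 Hz  (b) Q = 0.3454  (c) BW = 1.125e+04 Hz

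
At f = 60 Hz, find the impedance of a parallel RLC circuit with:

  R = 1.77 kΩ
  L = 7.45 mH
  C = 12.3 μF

Step 1 — Angular frequency: ω = 2π·f = 2π·60 = 377 rad/s.
Step 2 — Component impedances:
  R: Z = R = 1770 Ω
  L: Z = jωL = j·377·0.00745 = 0 + j2.809 Ω
  C: Z = 1/(jωC) = -j/(ω·C) = 0 - j215.7 Ω
Step 3 — Parallel combination: 1/Z_total = 1/R + 1/L + 1/C; Z_total = 0.004575 + j2.846 Ω = 2.846∠89.9° Ω.

Z = 0.004575 + j2.846 Ω = 2.846∠89.9° Ω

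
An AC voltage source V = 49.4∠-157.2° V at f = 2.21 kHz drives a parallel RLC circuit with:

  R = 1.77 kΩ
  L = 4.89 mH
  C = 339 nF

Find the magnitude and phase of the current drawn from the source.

Step 1 — Angular frequency: ω = 2π·f = 2π·2210 = 1.389e+04 rad/s.
Step 2 — Component impedances:
  R: Z = R = 1770 Ω
  L: Z = jωL = j·1.389e+04·0.00489 = 0 + j67.9 Ω
  C: Z = 1/(jωC) = -j/(ω·C) = 0 - j212.4 Ω
Step 3 — Parallel combination: 1/Z_total = 1/R + 1/L + 1/C; Z_total = 5.61 + j99.49 Ω = 99.64∠86.8° Ω.
Step 4 — Source phasor: V = 49.4∠-157.2° V = -45.54 - j19.14 V.
Step 5 — Ohm's law: I = V / Z_total = (-45.54 - j19.14) / (5.61 + j99.49) = -0.2175 + j0.4455 A.
Step 6 — Convert to polar: |I| = 0.4958 A, ∠I = 116.0°.

I = 0.4958∠116.0° A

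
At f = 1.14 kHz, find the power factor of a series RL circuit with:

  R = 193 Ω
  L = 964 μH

Step 1 — Angular frequency: ω = 2π·f = 2π·1140 = 7163 rad/s.
Step 2 — Component impedances:
  R: Z = R = 193 Ω
  L: Z = jωL = j·7163·0.000964 = 0 + j6.905 Ω
Step 3 — Series combination: Z_total = R + L = 193 + j6.905 Ω = 193.1∠2.0° Ω.
Step 4 — Power factor: PF = cos(φ) = Re(Z)/|Z| = 193/193.12 = 0.9994.
Step 5 — Type: Im(Z) = 6.905 ⇒ lagging (phase φ = 2.0°).

PF = 0.9994 (lagging, φ = 2.0°)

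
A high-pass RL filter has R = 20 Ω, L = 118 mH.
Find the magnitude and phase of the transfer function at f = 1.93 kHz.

Step 1 — Angular frequency: ω = 2π·1930 = 1.213e+04 rad/s.
Step 2 — Transfer function: H(jω) = jωL/(R + jωL).
Step 3 — Numerator jωL = j·1431; denominator R + jωL = 20 + j1431.
Step 4 — H = 0.9998 + j0.01397.
Step 5 — Magnitude: |H| = 0.9999 (-0.0 dB); phase: φ = 0.8°.

|H| = 0.9999 (-0.0 dB), φ = 0.8°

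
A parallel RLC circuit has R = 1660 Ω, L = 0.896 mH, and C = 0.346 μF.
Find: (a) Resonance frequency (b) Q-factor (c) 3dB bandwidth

Step 1 — Resonance: ω₀ = 1/√(LC) = 1/√(0.000896·3.46e-07) = 5.679e+04 rad/s.
Step 2 — f₀ = ω₀/(2π) = 9039 Hz.
Step 3 — Parallel Q: Q = R/(ω₀L) = 1660/(5.679e+04·0.000896) = 32.62.
Step 4 — Bandwidth: Δω = ω₀/Q = 1741 rad/s; BW = Δω/(2π) = 277.1 Hz.

(a) f₀ = 9039 Hz  (b) Q = 32.62  (c) BW = 277.1 Hz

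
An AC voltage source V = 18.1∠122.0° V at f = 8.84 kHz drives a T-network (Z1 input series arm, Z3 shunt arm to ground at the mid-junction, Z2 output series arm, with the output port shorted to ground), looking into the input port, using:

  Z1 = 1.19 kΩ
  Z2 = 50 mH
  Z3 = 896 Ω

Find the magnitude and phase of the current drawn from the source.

Step 1 — Angular frequency: ω = 2π·f = 2π·8840 = 5.554e+04 rad/s.
Step 2 — Component impedances:
  Z1: Z = R = 1190 Ω
  Z2: Z = jωL = j·5.554e+04·0.05 = 0 + j2777 Ω
  Z3: Z = R = 896 Ω
Step 3 — With the output port shorted to ground, the output series arm Z2 runs from the junction to ground; the shunt arm Z3 also runs from the junction to ground. They appear in parallel: Z3 || Z2 = 811.5 + j261.8 Ω.
Step 4 — Series with input arm Z1: Z_in = Z1 + (Z3 || Z2) = 2002 + j261.8 Ω = 2019∠7.5° Ω.
Step 5 — Source phasor: V = 18.1∠122.0° V = -9.592 + j15.35 V.
Step 6 — Ohm's law: I = V / Z_total = (-9.592 + j15.35) / (2002 + j261.8) = -0.003725 + j0.008156 A.
Step 7 — Convert to polar: |I| = 0.008967 A, ∠I = 114.5°.

I = 0.008967∠114.5° A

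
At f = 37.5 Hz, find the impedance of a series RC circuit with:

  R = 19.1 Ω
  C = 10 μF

Step 1 — Angular frequency: ω = 2π·f = 2π·37.5 = 235.6 rad/s.
Step 2 — Component impedances:
  R: Z = R = 19.1 Ω
  C: Z = 1/(jωC) = -j/(ω·C) = 0 - j424.4 Ω
Step 3 — Series combination: Z_total = R + C = 19.1 - j424.4 Ω = 424.8∠-87.4° Ω.

Z = 19.1 - j424.4 Ω = 424.8∠-87.4° Ω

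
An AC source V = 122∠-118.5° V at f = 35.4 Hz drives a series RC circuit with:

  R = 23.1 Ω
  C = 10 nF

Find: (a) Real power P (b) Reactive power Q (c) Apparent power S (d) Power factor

Step 1 — Angular frequency: ω = 2π·f = 2π·35.4 = 222.4 rad/s.
Step 2 — Component impedances:
  R: Z = R = 23.1 Ω
  C: Z = 1/(jωC) = -j/(ω·C) = 0 - j4.496e+05 Ω
Step 3 — Series combination: Z_total = R + C = 23.1 - j4.496e+05 Ω = 4.496e+05∠-90.0° Ω.
Step 4 — Source phasor: V = 122∠-118.5° V = -58.21 - j107.2 V.
Step 5 — Current: I = V / Z = 0.0002385 - j0.0001295 A = 0.0002714∠-28.5° A.
Step 6 — Complex power: S = V·I* = 1.701e-06 - j0.03311 VA.
Step 7 — Real power: P = Re(S) = 1.701e-06 W.
Step 8 — Reactive power: Q = Im(S) = -0.03311 VAR.
Step 9 — Apparent power: |S| = 0.03311 VA.
Step 10 — Power factor: PF = P/|S| = 5.138e-05 (leading).

(a) P = 1.701e-06 W  (b) Q = -0.03311 VAR  (c) S = 0.03311 VA  (d) PF = 5.138e-05 (leading)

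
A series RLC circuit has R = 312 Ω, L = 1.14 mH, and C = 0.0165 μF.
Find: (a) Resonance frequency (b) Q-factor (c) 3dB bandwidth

Step 1 — Resonance condition Im(Z)=0 gives ω₀ = 1/√(LC).
Step 2 — ω₀ = 1/√(0.00114·1.65e-08) = 2.306e+05 rad/s.
Step 3 — f₀ = ω₀/(2π) = 3.67e+04 Hz.
Step 4 — Series Q: Q = ω₀L/R = 2.306e+05·0.00114/312 = 0.8425.
Step 5 — 3dB bandwidth: Δω = ω₀/Q = 2.737e+05 rad/s; BW = Δω/(2π) = 4.356e+04 Hz.

(a) f₀ = 3.67e+04 Hz  (b) Q = 0.8425  (c) BW = 4.356e+04 Hz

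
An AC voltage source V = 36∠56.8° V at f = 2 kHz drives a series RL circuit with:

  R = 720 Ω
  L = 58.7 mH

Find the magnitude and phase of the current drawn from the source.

Step 1 — Angular frequency: ω = 2π·f = 2π·2000 = 1.257e+04 rad/s.
Step 2 — Component impedances:
  R: Z = R = 720 Ω
  L: Z = jωL = j·1.257e+04·0.0587 = 0 + j737.6 Ω
Step 3 — Series combination: Z_total = R + L = 720 + j737.6 Ω = 1031∠45.7° Ω.
Step 4 — Source phasor: V = 36∠56.8° V = 19.71 + j30.12 V.
Step 5 — Ohm's law: I = V / Z_total = (19.71 + j30.12) / (720 + j737.6) = 0.03427 + j0.006728 A.
Step 6 — Convert to polar: |I| = 0.03492 A, ∠I = 11.1°.

I = 0.03492∠11.1° A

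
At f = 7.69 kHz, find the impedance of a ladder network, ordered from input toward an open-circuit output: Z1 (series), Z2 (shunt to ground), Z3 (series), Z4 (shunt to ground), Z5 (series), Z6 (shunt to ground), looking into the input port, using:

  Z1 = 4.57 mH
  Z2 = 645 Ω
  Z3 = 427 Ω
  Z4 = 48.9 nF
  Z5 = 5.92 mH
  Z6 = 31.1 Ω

Step 1 — Angular frequency: ω = 2π·f = 2π·7690 = 4.832e+04 rad/s.
Step 2 — Component impedances:
  Z1: Z = jωL = j·4.832e+04·0.00457 = 0 + j220.8 Ω
  Z2: Z = R = 645 Ω
  Z3: Z = R = 427 Ω
  Z4: Z = 1/(jωC) = -j/(ω·C) = 0 - j423.2 Ω
  Z5: Z = jωL = j·4.832e+04·0.00592 = 0 + j286 Ω
  Z6: Z = R = 31.1 Ω
Step 3 — Ladder network (open output): work backward from the far end, alternating series and parallel combinations. Z_in = 419.9 + j356.9 Ω = 551.1∠40.4° Ω.

Z = 419.9 + j356.9 Ω = 551.1∠40.4° Ω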